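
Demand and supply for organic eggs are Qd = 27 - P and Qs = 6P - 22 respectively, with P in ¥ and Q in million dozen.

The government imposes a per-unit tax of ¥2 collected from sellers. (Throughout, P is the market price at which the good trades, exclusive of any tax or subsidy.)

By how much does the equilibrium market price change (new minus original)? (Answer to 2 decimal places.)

Original equilibrium: 27 - P = 6P - 22 gives 49 = 7P, so P = 7 and Q = 20.
Since sellers keep the price net of the tax, the effective supply curve becomes Qs = 6P - 34.
Equate the new curves: 27 - P = 6P - 34, giving 61 = 7P, P = 61/7 ≈ 8.7143, Q = 128/7 ≈ 18.2857.
ΔP = 8.7143 − 7 = +1.71.

+1.71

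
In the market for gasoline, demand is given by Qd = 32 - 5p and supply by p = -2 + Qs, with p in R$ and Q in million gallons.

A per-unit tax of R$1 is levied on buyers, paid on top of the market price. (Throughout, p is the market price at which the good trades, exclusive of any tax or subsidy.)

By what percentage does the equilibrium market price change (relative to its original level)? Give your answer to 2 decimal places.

-16.67

Initially, 32 - 5p = p + 2, so 30 = 6p and p = 5, Q = 7.
Since buyers pay the price plus the tax, the effective demand curve becomes Qd = 27 - 5p.
Setting them equal: 27 - 5p = p + 2 → 25 = 6p, so p = 25/6 ≈ 4.1667 and Q = 37/6 ≈ 6.1667.
%Δp = (4.1667 − 5) / 5 × 100 = -16.67%.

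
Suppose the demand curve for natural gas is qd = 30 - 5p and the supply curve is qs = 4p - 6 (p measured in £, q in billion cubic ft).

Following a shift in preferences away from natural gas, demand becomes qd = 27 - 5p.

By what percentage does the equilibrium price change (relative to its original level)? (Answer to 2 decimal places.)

-8.33

Initially, 30 - 5p = 4p - 6, so 36 = 9p and p = 4, q = 10.
After the shift, demand is qd = 27 - 5p and supply is qs = 4p - 6.
Clearing the new market: 27 - 5p = 4p - 6, so p = 11/3 ≈ 3.6667 and q = 26/3 ≈ 8.6667.
%Δp = (3.6667 − 4) / 4 × 100 = -8.33%.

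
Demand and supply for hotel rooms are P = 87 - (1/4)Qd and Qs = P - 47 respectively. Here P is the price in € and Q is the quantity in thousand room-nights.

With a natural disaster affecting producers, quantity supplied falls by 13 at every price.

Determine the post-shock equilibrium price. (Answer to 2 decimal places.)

Initially, 348 - 4P = P - 47, so 395 = 5P and P = 79, Q = 32.
With the change applied: demand Qd = 348 - 4P, supply Qs = P - 60.
New equilibrium: 348 - 4P = P - 60 ⇒ 408 = 5P ⇒ P = 81.6, Q = 21.6.

81.60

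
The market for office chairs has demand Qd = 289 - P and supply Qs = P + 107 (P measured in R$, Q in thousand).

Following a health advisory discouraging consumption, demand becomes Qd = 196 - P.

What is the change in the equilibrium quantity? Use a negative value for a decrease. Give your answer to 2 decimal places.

-46.50

Before the shock: 289 - P = P + 107 ⇒ 182 = 2P ⇒ P = 91, Q = 198.
With the change applied: demand Qd = 196 - P, supply Qs = P + 107.
New equilibrium: 196 - P = P + 107 ⇒ 89 = 2P ⇒ P = 44.5, Q = 151.5.
ΔQ = 151.5 − 198 = -46.50.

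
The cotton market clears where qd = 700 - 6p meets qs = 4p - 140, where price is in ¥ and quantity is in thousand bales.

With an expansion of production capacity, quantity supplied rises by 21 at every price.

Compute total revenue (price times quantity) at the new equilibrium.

Before the shock: 700 - 6p = 4p - 140 ⇒ 840 = 10p ⇒ p = 84, q = 196.
The new curves are qd = 700 - 6p (demand) and qs = 4p - 119 (supply).
Clearing the new market: 700 - 6p = 4p - 119, so p = 81.9 and q = 208.6.
New expenditure = 81.9 × 208.6 = 17084.34.

17084.34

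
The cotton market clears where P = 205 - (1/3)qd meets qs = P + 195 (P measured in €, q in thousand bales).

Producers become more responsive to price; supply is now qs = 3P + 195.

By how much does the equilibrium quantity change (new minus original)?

+105

Before the shock: 615 - 3P = P + 195 ⇒ 420 = 4P ⇒ P = 105, q = 300.
The shock moves the curves to qd = 615 - 3P and qs = 3P + 195.
New equilibrium: 615 - 3P = 3P + 195 ⇒ 420 = 6P ⇒ P = 70, q = 405.
Δq = 405 − 300 = +105.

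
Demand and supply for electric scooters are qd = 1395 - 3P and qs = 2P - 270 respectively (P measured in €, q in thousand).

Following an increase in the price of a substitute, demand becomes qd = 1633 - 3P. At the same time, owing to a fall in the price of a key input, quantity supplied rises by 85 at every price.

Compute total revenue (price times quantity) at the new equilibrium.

Initially, 1395 - 3P = 2P - 270, so 1665 = 5P and P = 333, q = 396.
With the change applied: demand qd = 1633 - 3P, supply qs = 2P - 185.
Equate the new curves: 1633 - 3P = 2P - 185, giving 1818 = 5P, P = 363.6, q = 542.2.
New expenditure = 363.6 × 542.2 = 197143.92.

197143.92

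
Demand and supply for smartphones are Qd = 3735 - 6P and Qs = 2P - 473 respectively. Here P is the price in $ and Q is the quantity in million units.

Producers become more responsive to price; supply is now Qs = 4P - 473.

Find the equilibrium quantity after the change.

Before the shock: 3735 - 6P = 2P - 473 ⇒ 4208 = 8P ⇒ P = 526, Q = 579.
The new curves are Qd = 3735 - 6P (demand) and Qs = 4P - 473 (supply).
Equate the new curves: 3735 - 6P = 4P - 473, giving 4208 = 10P, P = 420.8, Q = 1210.2.

1210.2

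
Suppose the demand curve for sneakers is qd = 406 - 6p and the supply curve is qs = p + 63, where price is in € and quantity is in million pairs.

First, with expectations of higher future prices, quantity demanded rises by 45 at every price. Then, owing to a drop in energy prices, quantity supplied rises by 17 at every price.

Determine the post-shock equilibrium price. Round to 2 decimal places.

53.00

Before the shock: 406 - 6p = p + 63 ⇒ 343 = 7p ⇒ p = 49, q = 112.
After the shift, demand is qd = 451 - 6p and supply is qs = p + 80.
Clearing the new market: 451 - 6p = p + 80, so p = 53 and q = 133.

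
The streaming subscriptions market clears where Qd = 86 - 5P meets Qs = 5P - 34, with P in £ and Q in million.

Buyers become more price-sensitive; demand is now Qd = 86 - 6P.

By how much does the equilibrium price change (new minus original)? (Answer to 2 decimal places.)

Before the shock: 86 - 5P = 5P - 34 ⇒ 120 = 10P ⇒ P = 12, Q = 26.
With the change applied: demand Qd = 86 - 6P, supply Qs = 5P - 34.
Clearing the new market: 86 - 6P = 5P - 34, so P = 120/11 ≈ 10.9091 and Q = 226/11 ≈ 20.5455.
ΔP = 10.9091 − 12 = -1.09.

-1.09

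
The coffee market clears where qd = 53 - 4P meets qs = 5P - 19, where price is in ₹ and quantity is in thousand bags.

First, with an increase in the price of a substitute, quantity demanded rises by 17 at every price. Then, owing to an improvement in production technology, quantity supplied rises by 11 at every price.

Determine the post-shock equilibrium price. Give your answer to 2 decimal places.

Initially, 53 - 4P = 5P - 19, so 72 = 9P and P = 8, q = 21.
The shock moves the curves to qd = 70 - 4P and qs = 5P - 8.
Clearing the new market: 70 - 4P = 5P - 8, so P = 26/3 ≈ 8.6667 and q = 106/3 ≈ 35.3333.

8.67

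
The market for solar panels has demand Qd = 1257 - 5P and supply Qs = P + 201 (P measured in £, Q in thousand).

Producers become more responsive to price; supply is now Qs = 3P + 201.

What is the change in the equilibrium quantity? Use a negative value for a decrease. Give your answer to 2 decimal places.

Original equilibrium: 1257 - 5P = P + 201 gives 1056 = 6P, so P = 176 and Q = 377.
The shock moves the curves to Qd = 1257 - 5P and Qs = 3P + 201.
Clearing the new market: 1257 - 5P = 3P + 201, so P = 132 and Q = 597.
ΔQ = 597 − 377 = +220.00.

+220.00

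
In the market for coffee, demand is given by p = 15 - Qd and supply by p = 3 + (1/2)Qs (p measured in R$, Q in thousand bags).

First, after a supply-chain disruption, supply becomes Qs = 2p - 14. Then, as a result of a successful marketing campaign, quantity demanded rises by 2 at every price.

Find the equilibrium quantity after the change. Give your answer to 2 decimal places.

6.67

Initially, 15 - p = 2p - 6, so 21 = 3p and p = 7, Q = 8.
With the change applied: demand Qd = 17 - p, supply Qs = 2p - 14.
Setting them equal: 17 - p = 2p - 14 → 31 = 3p, so p = 31/3 ≈ 10.3333 and Q = 20/3 ≈ 6.6667.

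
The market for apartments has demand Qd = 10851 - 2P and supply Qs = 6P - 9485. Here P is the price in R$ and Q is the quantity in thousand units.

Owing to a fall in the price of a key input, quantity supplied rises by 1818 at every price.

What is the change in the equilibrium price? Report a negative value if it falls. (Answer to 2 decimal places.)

-227.25

Original equilibrium: 10851 - 2P = 6P - 9485 gives 20336 = 8P, so P = 2542 and Q = 5767.
With the change applied: demand Qd = 10851 - 2P, supply Qs = 6P - 7667.
Clearing the new market: 10851 - 2P = 6P - 7667, so P = 2314.75 and Q = 6221.5.
ΔP = 2314.75 − 2542 = -227.25.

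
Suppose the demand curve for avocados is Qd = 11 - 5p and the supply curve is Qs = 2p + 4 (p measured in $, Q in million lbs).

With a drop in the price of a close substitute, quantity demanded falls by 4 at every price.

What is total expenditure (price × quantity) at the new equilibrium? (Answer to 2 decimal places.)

Before the shock: 11 - 5p = 2p + 4 ⇒ 7 = 7p ⇒ p = 1, Q = 6.
The new curves are Qd = 7 - 5p (demand) and Qs = 2p + 4 (supply).
Setting them equal: 7 - 5p = 2p + 4 → 3 = 7p, so p = 3/7 ≈ 0.4286 and Q = 34/7 ≈ 4.8571.
New expenditure = 0.4286 × 4.8571 = 2.08.

2.08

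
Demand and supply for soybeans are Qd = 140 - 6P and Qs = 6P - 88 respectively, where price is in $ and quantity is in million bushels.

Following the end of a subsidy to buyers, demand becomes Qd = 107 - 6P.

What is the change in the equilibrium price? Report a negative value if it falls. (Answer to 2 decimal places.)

-2.75

Original equilibrium: 140 - 6P = 6P - 88 gives 228 = 12P, so P = 19 and Q = 26.
After the shift, demand is Qd = 107 - 6P and supply is Qs = 6P - 88.
New equilibrium: 107 - 6P = 6P - 88 ⇒ 195 = 12P ⇒ P = 16.25, Q = 9.5.
ΔP = 16.25 − 19 = -2.75.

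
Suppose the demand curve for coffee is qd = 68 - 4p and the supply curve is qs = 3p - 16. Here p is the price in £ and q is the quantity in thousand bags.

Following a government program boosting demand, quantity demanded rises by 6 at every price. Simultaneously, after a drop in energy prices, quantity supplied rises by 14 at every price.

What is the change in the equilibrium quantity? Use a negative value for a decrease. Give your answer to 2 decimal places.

Solve the original market: 68 - 4p = 3p - 16, hence p = 12 and q = 20.
After the shift, demand is qd = 74 - 4p and supply is qs = 3p - 2.
Setting them equal: 74 - 4p = 3p - 2 → 76 = 7p, so p = 76/7 ≈ 10.8571 and q = 214/7 ≈ 30.5714.
Δq = 30.5714 − 20 = +10.57.

+10.57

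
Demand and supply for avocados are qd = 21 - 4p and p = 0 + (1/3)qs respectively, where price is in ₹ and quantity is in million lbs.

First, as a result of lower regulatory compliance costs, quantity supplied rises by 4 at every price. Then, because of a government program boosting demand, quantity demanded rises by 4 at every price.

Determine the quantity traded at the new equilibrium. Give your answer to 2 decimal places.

13.00

Original equilibrium: 21 - 4p = 3p gives 21 = 7p, so p = 3 and q = 9.
The shock moves the curves to qd = 25 - 4p and qs = 3p + 4.
Clearing the new market: 25 - 4p = 3p + 4, so p = 3 and q = 13.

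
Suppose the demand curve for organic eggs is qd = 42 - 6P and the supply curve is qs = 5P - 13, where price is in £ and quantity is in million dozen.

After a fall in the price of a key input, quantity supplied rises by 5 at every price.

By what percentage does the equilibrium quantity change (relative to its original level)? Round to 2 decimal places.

Solve the original market: 42 - 6P = 5P - 13, hence P = 5 and q = 12.
The shock moves the curves to qd = 42 - 6P and qs = 5P - 8.
Equate the new curves: 42 - 6P = 5P - 8, giving 50 = 11P, P = 50/11 ≈ 4.5455, q = 162/11 ≈ 14.7273.
%Δq = (14.7273 − 12) / 12 × 100 = +22.73%.

+22.73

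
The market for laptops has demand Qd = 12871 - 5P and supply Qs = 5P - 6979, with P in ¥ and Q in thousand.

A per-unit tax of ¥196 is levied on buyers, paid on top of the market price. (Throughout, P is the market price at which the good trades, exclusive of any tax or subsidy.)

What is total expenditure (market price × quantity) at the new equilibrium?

Initially, 12871 - 5P = 5P - 6979, so 19850 = 10P and P = 1985, Q = 2946.
Since buyers pay the price plus the tax, the effective demand curve becomes Qd = 11891 - 5P.
Equate the new curves: 11891 - 5P = 5P - 6979, giving 18870 = 10P, P = 1887, Q = 2456.
New expenditure = 1887 × 2456 = 4634472.

4634472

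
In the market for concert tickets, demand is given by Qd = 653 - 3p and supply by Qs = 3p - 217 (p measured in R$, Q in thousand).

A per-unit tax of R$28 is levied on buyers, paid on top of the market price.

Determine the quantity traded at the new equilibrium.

Before the shock: 653 - 3p = 3p - 217 ⇒ 870 = 6p ⇒ p = 145, Q = 218.
Since buyers pay the price plus the tax, the effective demand curve becomes Qd = 569 - 3p.
New equilibrium: 569 - 3p = 3p - 217 ⇒ 786 = 6p ⇒ p = 131, Q = 176.

176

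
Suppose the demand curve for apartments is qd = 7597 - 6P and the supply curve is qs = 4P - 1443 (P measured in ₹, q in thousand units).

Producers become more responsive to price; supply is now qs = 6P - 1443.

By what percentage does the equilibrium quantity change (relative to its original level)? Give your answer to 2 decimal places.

+41.60

Initially, 7597 - 6P = 4P - 1443, so 9040 = 10P and P = 904, q = 2173.
With the change applied: demand qd = 7597 - 6P, supply qs = 6P - 1443.
Equate the new curves: 7597 - 6P = 6P - 1443, giving 9040 = 12P, P = 2260/3 ≈ 753.3333, q = 3077.
%Δq = (3077 − 2173) / 2173 × 100 = +41.60%.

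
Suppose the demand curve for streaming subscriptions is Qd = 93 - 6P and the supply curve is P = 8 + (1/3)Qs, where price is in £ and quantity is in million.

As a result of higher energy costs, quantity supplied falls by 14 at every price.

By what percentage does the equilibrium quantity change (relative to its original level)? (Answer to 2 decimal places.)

Before the shock: 93 - 6P = 3P - 24 ⇒ 117 = 9P ⇒ P = 13, Q = 15.
The shock moves the curves to Qd = 93 - 6P and Qs = 3P - 38.
Equate the new curves: 93 - 6P = 3P - 38, giving 131 = 9P, P = 131/9 ≈ 14.5556, Q = 17/3 ≈ 5.6667.
%ΔQ = (5.6667 − 15) / 15 × 100 = -62.22%.

-62.22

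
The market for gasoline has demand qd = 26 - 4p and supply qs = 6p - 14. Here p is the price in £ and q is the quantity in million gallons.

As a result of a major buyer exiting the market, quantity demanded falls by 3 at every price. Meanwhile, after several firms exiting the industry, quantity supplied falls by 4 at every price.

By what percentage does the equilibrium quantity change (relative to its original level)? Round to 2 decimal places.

Initially, 26 - 4p = 6p - 14, so 40 = 10p and p = 4, q = 10.
The new curves are qd = 23 - 4p (demand) and qs = 6p - 18 (supply).
Clearing the new market: 23 - 4p = 6p - 18, so p = 4.1 and q = 6.6.
%Δq = (6.6 − 10) / 10 × 100 = -34.00%.

-34.00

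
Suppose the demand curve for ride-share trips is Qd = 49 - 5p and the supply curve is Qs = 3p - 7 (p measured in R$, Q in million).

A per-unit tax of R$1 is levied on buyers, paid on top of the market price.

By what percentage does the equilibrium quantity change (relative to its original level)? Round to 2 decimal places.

-13.39

Solve the original market: 49 - 5p = 3p - 7, hence p = 7 and Q = 14.
Since buyers pay the price plus the tax, the effective demand curve becomes Qd = 44 - 5p.
New equilibrium: 44 - 5p = 3p - 7 ⇒ 51 = 8p ⇒ p = 6.375, Q = 12.125.
%ΔQ = (12.125 − 14) / 14 × 100 = -13.39%.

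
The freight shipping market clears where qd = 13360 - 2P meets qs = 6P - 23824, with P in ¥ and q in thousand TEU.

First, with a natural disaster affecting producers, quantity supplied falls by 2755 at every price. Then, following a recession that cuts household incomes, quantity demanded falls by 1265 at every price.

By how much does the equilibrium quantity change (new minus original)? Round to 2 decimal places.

-1637.50

Original equilibrium: 13360 - 2P = 6P - 23824 gives 37184 = 8P, so P = 4648 and q = 4064.
After the shift, demand is qd = 12095 - 2P and supply is qs = 6P - 26579.
New equilibrium: 12095 - 2P = 6P - 26579 ⇒ 38674 = 8P ⇒ P = 4834.25, q = 2426.5.
Δq = 2426.5 − 4064 = -1637.50.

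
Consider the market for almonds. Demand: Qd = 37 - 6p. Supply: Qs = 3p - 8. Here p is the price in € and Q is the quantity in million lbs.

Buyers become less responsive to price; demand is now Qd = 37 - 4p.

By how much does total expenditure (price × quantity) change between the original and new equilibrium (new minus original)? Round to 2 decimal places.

Before the shock: 37 - 6p = 3p - 8 ⇒ 45 = 9p ⇒ p = 5, Q = 7.
The new curves are Qd = 37 - 4p (demand) and Qs = 3p - 8 (supply).
Clearing the new market: 37 - 4p = 3p - 8, so p = 45/7 ≈ 6.4286 and Q = 79/7 ≈ 11.2857.
Expenditure moves from 5×7 = 35 to 6.4286×11.2857 = 72.5510; change = +37.55.

+37.55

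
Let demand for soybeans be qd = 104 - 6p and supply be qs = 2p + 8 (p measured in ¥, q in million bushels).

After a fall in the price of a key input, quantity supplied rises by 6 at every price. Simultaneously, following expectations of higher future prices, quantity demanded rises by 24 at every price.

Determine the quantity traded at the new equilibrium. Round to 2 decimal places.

Before the shock: 104 - 6p = 2p + 8 ⇒ 96 = 8p ⇒ p = 12, q = 32.
The shock moves the curves to qd = 128 - 6p and qs = 2p + 14.
Setting them equal: 128 - 6p = 2p + 14 → 114 = 8p, so p = 14.25 and q = 42.5.

42.50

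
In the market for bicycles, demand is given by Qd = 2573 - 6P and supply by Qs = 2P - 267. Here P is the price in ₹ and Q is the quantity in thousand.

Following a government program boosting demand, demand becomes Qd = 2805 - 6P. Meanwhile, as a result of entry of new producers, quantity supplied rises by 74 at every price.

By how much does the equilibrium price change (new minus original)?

+19.75

Original equilibrium: 2573 - 6P = 2P - 267 gives 2840 = 8P, so P = 355 and Q = 443.
The shock moves the curves to Qd = 2805 - 6P and Qs = 2P - 193.
Equate the new curves: 2805 - 6P = 2P - 193, giving 2998 = 8P, P = 374.75, Q = 556.5.
ΔP = 374.75 − 355 = +19.75.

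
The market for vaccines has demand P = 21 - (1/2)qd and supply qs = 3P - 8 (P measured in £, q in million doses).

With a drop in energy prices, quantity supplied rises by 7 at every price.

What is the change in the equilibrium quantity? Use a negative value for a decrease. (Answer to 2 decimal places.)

+2.80

Initially, 42 - 2P = 3P - 8, so 50 = 5P and P = 10, q = 22.
With the change applied: demand qd = 42 - 2P, supply qs = 3P - 1.
Clearing the new market: 42 - 2P = 3P - 1, so P = 8.6 and q = 24.8.
Δq = 24.8 − 22 = +2.80.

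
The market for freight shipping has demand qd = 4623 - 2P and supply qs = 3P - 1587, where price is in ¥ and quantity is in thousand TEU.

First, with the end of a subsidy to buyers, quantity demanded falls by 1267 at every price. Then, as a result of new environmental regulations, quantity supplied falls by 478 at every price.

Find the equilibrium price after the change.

Before the shock: 4623 - 2P = 3P - 1587 ⇒ 6210 = 5P ⇒ P = 1242, q = 2139.
With the change applied: demand qd = 3356 - 2P, supply qs = 3P - 2065.
New equilibrium: 3356 - 2P = 3P - 2065 ⇒ 5421 = 5P ⇒ P = 1084.2, q = 1187.6.

1084.2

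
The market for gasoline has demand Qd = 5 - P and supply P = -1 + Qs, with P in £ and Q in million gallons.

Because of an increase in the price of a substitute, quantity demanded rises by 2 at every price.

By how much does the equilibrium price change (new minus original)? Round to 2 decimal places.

+1.00

Initially, 5 - P = P + 1, so 4 = 2P and P = 2, Q = 3.
The new curves are Qd = 7 - P (demand) and Qs = P + 1 (supply).
Clearing the new market: 7 - P = P + 1, so P = 3 and Q = 4.
ΔP = 3 − 2 = +1.00.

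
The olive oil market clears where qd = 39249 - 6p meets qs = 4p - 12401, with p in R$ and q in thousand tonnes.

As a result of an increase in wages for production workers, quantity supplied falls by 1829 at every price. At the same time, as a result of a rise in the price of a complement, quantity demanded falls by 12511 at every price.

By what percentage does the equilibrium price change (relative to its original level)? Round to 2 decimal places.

Before the shock: 39249 - 6p = 4p - 12401 ⇒ 51650 = 10p ⇒ p = 5165, q = 8259.
After the shift, demand is qd = 26738 - 6p and supply is qs = 4p - 14230.
Equate the new curves: 26738 - 6p = 4p - 14230, giving 40968 = 10p, p = 4096.8, q = 2157.2.
%Δp = (4096.8 − 5165) / 5165 × 100 = -20.68%.

-20.68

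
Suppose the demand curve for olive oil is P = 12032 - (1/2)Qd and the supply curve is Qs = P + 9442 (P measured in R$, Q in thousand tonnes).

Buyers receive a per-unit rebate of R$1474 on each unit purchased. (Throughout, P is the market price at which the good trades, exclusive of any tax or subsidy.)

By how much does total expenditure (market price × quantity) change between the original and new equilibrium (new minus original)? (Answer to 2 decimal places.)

+19823007.11

Solve the original market: 24064 - 2P = P + 9442, hence P = 4874 and Q = 14316.
Since buyers' out-of-pocket price is the market price minus the rebate, the effective demand curve becomes Qd = 27012 - 2P.
Setting them equal: 27012 - 2P = P + 9442 → 17570 = 3P, so P = 17570/3 ≈ 5856.6667 and Q = 45896/3 ≈ 15298.6667.
Expenditure moves from 4874×14316 = 69776184 to 5856.6667×15298.6667 = 89599191.1111; change = +19823007.11.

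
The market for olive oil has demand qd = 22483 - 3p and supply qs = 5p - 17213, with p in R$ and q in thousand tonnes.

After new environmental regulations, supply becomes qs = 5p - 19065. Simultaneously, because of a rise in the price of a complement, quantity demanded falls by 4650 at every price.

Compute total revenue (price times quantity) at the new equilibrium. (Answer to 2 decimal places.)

Before the shock: 22483 - 3p = 5p - 17213 ⇒ 39696 = 8p ⇒ p = 4962, q = 7597.
After the shift, demand is qd = 17833 - 3p and supply is qs = 5p - 19065.
Setting them equal: 17833 - 3p = 5p - 19065 → 36898 = 8p, so p = 4612.25 and q = 3996.25.
New expenditure = 4612.25 × 3996.25 = 18431704.06.

18431704.06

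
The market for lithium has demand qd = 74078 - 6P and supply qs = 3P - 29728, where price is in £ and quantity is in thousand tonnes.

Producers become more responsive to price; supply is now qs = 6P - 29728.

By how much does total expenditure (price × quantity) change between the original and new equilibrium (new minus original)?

+135608121.5

Before the shock: 74078 - 6P = 3P - 29728 ⇒ 103806 = 9P ⇒ P = 11534, q = 4874.
With the change applied: demand qd = 74078 - 6P, supply qs = 6P - 29728.
Setting them equal: 74078 - 6P = 6P - 29728 → 103806 = 12P, so P = 8650.5 and q = 22175.
Expenditure moves from 11534×4874 = 56216716 to 8650.5×22175 = 191824837.5; change = +135608121.5.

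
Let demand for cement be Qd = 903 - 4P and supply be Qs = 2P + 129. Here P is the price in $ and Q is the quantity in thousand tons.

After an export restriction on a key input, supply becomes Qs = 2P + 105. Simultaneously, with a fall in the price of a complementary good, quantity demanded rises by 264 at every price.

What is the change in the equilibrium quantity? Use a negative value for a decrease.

+72

Solve the original market: 903 - 4P = 2P + 129, hence P = 129 and Q = 387.
The new curves are Qd = 1167 - 4P (demand) and Qs = 2P + 105 (supply).
Clearing the new market: 1167 - 4P = 2P + 105, so P = 177 and Q = 459.
ΔQ = 459 − 387 = +72.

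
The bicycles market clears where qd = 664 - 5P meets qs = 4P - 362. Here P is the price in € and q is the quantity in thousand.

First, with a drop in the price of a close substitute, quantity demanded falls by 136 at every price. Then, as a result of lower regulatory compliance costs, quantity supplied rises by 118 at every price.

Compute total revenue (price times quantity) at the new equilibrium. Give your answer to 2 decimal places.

8501.53

Before the shock: 664 - 5P = 4P - 362 ⇒ 1026 = 9P ⇒ P = 114, q = 94.
With the change applied: demand qd = 528 - 5P, supply qs = 4P - 244.
Equate the new curves: 528 - 5P = 4P - 244, giving 772 = 9P, P = 772/9 ≈ 85.7778, q = 892/9 ≈ 99.1111.
New expenditure = 85.7778 × 99.1111 = 8501.53.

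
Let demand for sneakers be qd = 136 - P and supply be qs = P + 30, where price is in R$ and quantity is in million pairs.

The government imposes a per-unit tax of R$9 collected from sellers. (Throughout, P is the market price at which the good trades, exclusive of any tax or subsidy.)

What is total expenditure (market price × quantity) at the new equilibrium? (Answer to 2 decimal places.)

4513.75

Before the shock: 136 - P = P + 30 ⇒ 106 = 2P ⇒ P = 53, q = 83.
Since sellers keep the price net of the tax, the effective supply curve becomes qs = P + 21.
Clearing the new market: 136 - P = P + 21, so P = 57.5 and q = 78.5.
New expenditure = 57.5 × 78.5 = 4513.75.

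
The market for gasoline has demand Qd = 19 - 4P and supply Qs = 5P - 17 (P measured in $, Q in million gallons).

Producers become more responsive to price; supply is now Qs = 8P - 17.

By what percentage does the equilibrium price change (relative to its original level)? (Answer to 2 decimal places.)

Initially, 19 - 4P = 5P - 17, so 36 = 9P and P = 4, Q = 3.
With the change applied: demand Qd = 19 - 4P, supply Qs = 8P - 17.
Clearing the new market: 19 - 4P = 8P - 17, so P = 3 and Q = 7.
%ΔP = (3 − 4) / 4 × 100 = -25.00%.

-25.00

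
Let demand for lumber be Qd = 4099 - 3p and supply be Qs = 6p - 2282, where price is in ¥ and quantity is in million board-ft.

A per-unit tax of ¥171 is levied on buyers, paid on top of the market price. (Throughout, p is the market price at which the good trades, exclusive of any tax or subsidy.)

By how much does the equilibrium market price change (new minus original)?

-57

Initially, 4099 - 3p = 6p - 2282, so 6381 = 9p and p = 709, Q = 1972.
Since buyers pay the price plus the tax, the effective demand curve becomes Qd = 3586 - 3p.
Setting them equal: 3586 - 3p = 6p - 2282 → 5868 = 9p, so p = 652 and Q = 1630.
Δp = 652 − 709 = -57.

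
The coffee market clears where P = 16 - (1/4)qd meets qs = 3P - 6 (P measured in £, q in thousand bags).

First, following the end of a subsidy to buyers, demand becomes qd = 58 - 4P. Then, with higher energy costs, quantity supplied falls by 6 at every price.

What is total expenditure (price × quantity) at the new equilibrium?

180

Solve the original market: 64 - 4P = 3P - 6, hence P = 10 and q = 24.
After the shift, demand is qd = 58 - 4P and supply is qs = 3P - 12.
New equilibrium: 58 - 4P = 3P - 12 ⇒ 70 = 7P ⇒ P = 10, q = 18.
New expenditure = 10 × 18 = 180.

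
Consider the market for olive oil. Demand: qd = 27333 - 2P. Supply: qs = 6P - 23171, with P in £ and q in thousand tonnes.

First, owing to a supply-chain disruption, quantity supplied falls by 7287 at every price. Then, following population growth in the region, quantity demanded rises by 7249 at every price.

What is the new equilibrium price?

Solve the original market: 27333 - 2P = 6P - 23171, hence P = 6313 and q = 14707.
After the shift, demand is qd = 34582 - 2P and supply is qs = 6P - 30458.
Setting them equal: 34582 - 2P = 6P - 30458 → 65040 = 8P, so P = 8130 and q = 18322.

8130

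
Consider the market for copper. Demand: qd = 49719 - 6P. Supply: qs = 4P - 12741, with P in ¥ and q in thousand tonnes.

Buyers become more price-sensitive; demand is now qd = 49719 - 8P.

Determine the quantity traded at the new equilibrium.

8079

Original equilibrium: 49719 - 6P = 4P - 12741 gives 62460 = 10P, so P = 6246 and q = 12243.
The new curves are qd = 49719 - 8P (demand) and qs = 4P - 12741 (supply).
Setting them equal: 49719 - 8P = 4P - 12741 → 62460 = 12P, so P = 5205 and q = 8079.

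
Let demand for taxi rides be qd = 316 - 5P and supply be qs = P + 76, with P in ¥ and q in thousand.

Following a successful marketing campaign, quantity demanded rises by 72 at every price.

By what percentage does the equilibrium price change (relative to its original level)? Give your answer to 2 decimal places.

Original equilibrium: 316 - 5P = P + 76 gives 240 = 6P, so P = 40 and q = 116.
After the shift, demand is qd = 388 - 5P and supply is qs = P + 76.
New equilibrium: 388 - 5P = P + 76 ⇒ 312 = 6P ⇒ P = 52, q = 128.
%ΔP = (52 − 40) / 40 × 100 = +30.00%.

+30.00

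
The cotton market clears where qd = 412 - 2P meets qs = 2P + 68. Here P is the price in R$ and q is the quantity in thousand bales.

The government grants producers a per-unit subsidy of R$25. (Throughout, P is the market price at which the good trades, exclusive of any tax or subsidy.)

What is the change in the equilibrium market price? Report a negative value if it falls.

Solve the original market: 412 - 2P = 2P + 68, hence P = 86 and q = 240.
Since sellers receive the price plus the subsidy, the effective supply curve becomes qs = 2P + 118.
Equate the new curves: 412 - 2P = 2P + 118, giving 294 = 4P, P = 73.5, q = 265.
ΔP = 73.5 − 86 = -12.5.

-12.5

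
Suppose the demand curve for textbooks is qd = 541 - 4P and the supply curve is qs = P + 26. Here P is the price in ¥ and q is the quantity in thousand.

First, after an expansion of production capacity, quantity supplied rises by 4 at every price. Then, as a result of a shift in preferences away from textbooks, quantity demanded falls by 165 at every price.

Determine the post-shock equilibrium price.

Original equilibrium: 541 - 4P = P + 26 gives 515 = 5P, so P = 103 and q = 129.
The shock moves the curves to qd = 376 - 4P and qs = P + 30.
Setting them equal: 376 - 4P = P + 30 → 346 = 5P, so P = 69.2 and q = 99.2.

69.2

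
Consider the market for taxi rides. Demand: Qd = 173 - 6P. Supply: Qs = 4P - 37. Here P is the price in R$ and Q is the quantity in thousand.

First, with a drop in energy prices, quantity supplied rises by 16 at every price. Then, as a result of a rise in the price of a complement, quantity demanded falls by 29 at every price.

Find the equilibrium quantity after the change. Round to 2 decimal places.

Original equilibrium: 173 - 6P = 4P - 37 gives 210 = 10P, so P = 21 and Q = 47.
The new curves are Qd = 144 - 6P (demand) and Qs = 4P - 21 (supply).
Equate the new curves: 144 - 6P = 4P - 21, giving 165 = 10P, P = 16.5, Q = 45.

45.00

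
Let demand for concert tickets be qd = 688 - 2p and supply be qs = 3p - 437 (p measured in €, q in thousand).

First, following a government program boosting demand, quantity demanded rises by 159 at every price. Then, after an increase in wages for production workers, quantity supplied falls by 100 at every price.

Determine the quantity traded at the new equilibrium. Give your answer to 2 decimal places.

Solve the original market: 688 - 2p = 3p - 437, hence p = 225 and q = 238.
With the change applied: demand qd = 847 - 2p, supply qs = 3p - 537.
Equate the new curves: 847 - 2p = 3p - 537, giving 1384 = 5p, p = 276.8, q = 293.4.

293.40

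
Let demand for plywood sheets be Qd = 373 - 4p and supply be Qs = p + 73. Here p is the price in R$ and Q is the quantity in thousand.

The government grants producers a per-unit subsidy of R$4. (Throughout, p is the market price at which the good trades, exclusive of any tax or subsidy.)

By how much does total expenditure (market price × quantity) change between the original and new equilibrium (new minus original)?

+83.04

Initially, 373 - 4p = p + 73, so 300 = 5p and p = 60, Q = 133.
Since sellers receive the price plus the subsidy, the effective supply curve becomes Qs = p + 77.
Clearing the new market: 373 - 4p = p + 77, so p = 59.2 and Q = 136.2.
Expenditure moves from 60×133 = 7980 to 59.2×136.2 = 8063.04; change = +83.04.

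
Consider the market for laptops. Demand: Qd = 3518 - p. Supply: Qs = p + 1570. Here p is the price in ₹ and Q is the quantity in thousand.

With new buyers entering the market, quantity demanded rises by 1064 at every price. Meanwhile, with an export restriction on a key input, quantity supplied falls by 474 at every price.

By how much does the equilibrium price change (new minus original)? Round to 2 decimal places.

Original equilibrium: 3518 - p = p + 1570 gives 1948 = 2p, so p = 974 and Q = 2544.
With the change applied: demand Qd = 4582 - p, supply Qs = p + 1096.
Setting them equal: 4582 - p = p + 1096 → 3486 = 2p, so p = 1743 and Q = 2839.
Δp = 1743 − 974 = +769.00.

+769.00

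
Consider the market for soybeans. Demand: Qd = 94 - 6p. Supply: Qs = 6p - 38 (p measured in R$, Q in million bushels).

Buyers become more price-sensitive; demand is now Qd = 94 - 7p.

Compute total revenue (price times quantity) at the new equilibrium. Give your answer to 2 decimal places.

Original equilibrium: 94 - 6p = 6p - 38 gives 132 = 12p, so p = 11 and Q = 28.
After the shift, demand is Qd = 94 - 7p and supply is Qs = 6p - 38.
New equilibrium: 94 - 7p = 6p - 38 ⇒ 132 = 13p ⇒ p = 132/13 ≈ 10.1538, Q = 298/13 ≈ 22.9231.
New expenditure = 10.1538 × 22.9231 = 232.76.

232.76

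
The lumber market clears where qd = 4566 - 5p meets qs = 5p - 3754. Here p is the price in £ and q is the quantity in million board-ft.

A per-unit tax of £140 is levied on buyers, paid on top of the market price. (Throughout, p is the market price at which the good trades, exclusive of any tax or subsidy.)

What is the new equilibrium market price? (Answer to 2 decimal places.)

762.00

Before the shock: 4566 - 5p = 5p - 3754 ⇒ 8320 = 10p ⇒ p = 832, q = 406.
Since buyers pay the price plus the tax, the effective demand curve becomes qd = 3866 - 5p.
Setting them equal: 3866 - 5p = 5p - 3754 → 7620 = 10p, so p = 762 and q = 56.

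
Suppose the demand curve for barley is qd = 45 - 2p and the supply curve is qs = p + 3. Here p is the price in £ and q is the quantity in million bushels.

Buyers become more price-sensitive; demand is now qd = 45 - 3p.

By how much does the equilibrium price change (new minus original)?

Solve the original market: 45 - 2p = p + 3, hence p = 14 and q = 17.
With the change applied: demand qd = 45 - 3p, supply qs = p + 3.
New equilibrium: 45 - 3p = p + 3 ⇒ 42 = 4p ⇒ p = 10.5, q = 13.5.
Δp = 10.5 − 14 = -3.5.

-3.5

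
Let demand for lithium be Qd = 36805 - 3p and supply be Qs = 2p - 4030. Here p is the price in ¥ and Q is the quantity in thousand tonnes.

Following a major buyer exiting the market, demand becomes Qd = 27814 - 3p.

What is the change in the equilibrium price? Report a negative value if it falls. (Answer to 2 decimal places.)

Original equilibrium: 36805 - 3p = 2p - 4030 gives 40835 = 5p, so p = 8167 and Q = 12304.
The new curves are Qd = 27814 - 3p (demand) and Qs = 2p - 4030 (supply).
New equilibrium: 27814 - 3p = 2p - 4030 ⇒ 31844 = 5p ⇒ p = 6368.8, Q = 8707.6.
Δp = 6368.8 − 8167 = -1798.20.

-1798.20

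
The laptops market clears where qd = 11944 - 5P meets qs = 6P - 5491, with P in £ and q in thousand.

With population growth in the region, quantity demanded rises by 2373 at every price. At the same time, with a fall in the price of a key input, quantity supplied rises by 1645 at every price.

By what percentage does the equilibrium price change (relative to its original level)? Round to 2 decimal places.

+4.18

Initially, 11944 - 5P = 6P - 5491, so 17435 = 11P and P = 1585, q = 4019.
The new curves are qd = 14317 - 5P (demand) and qs = 6P - 3846 (supply).
Setting them equal: 14317 - 5P = 6P - 3846 → 18163 = 11P, so P = 18163/11 ≈ 1651.1818 and q = 66672/11 ≈ 6061.0909.
%ΔP = (1651.1818 − 1585) / 1585 × 100 = +4.18%.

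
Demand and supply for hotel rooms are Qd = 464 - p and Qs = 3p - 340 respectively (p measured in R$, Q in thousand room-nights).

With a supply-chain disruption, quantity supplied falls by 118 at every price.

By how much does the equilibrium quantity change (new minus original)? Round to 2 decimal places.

Before the shock: 464 - p = 3p - 340 ⇒ 804 = 4p ⇒ p = 201, Q = 263.
The shock moves the curves to Qd = 464 - p and Qs = 3p - 458.
New equilibrium: 464 - p = 3p - 458 ⇒ 922 = 4p ⇒ p = 230.5, Q = 233.5.
ΔQ = 233.5 − 263 = -29.50.

-29.50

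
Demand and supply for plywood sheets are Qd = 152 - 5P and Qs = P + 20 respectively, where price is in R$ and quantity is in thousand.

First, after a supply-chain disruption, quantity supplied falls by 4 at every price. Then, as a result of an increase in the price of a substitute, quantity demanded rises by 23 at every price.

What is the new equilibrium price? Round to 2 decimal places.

Solve the original market: 152 - 5P = P + 20, hence P = 22 and Q = 42.
The new curves are Qd = 175 - 5P (demand) and Qs = P + 16 (supply).
New equilibrium: 175 - 5P = P + 16 ⇒ 159 = 6P ⇒ P = 26.5, Q = 42.5.

26.50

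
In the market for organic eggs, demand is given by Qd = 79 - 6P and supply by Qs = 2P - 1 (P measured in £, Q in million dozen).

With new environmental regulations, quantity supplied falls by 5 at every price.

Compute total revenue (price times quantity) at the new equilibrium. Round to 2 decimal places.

162.03

Initially, 79 - 6P = 2P - 1, so 80 = 8P and P = 10, Q = 19.
With the change applied: demand Qd = 79 - 6P, supply Qs = 2P - 6.
New equilibrium: 79 - 6P = 2P - 6 ⇒ 85 = 8P ⇒ P = 10.625, Q = 15.25.
New expenditure = 10.625 × 15.25 = 162.03.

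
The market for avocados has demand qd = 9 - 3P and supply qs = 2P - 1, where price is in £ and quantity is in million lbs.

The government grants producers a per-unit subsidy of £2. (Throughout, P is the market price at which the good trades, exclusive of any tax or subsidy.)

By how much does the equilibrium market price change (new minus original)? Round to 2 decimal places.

Solve the original market: 9 - 3P = 2P - 1, hence P = 2 and q = 3.
Since sellers receive the price plus the subsidy, the effective supply curve becomes qs = 2P + 3.
Clearing the new market: 9 - 3P = 2P + 3, so P = 1.2 and q = 5.4.
ΔP = 1.2 − 2 = -0.80.

-0.80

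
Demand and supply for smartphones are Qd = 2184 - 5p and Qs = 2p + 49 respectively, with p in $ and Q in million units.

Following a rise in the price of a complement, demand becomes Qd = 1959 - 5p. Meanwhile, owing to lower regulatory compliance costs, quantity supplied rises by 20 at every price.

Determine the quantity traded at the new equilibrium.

609

Solve the original market: 2184 - 5p = 2p + 49, hence p = 305 and Q = 659.
With the change applied: demand Qd = 1959 - 5p, supply Qs = 2p + 69.
Setting them equal: 1959 - 5p = 2p + 69 → 1890 = 7p, so p = 270 and Q = 609.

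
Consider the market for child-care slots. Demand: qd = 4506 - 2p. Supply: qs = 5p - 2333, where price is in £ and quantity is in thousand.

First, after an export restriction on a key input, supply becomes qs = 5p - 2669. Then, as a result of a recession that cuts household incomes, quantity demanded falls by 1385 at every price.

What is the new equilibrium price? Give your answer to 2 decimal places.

827.14

Before the shock: 4506 - 2p = 5p - 2333 ⇒ 6839 = 7p ⇒ p = 977, q = 2552.
With the change applied: demand qd = 3121 - 2p, supply qs = 5p - 2669.
Setting them equal: 3121 - 2p = 5p - 2669 → 5790 = 7p, so p = 5790/7 ≈ 827.1429 and q = 10267/7 ≈ 1466.7143.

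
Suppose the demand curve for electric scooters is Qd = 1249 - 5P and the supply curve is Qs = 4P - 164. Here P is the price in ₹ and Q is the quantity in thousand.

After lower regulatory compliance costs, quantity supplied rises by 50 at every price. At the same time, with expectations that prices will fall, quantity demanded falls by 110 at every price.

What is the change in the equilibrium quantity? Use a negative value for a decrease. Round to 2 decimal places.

Initially, 1249 - 5P = 4P - 164, so 1413 = 9P and P = 157, Q = 464.
The shock moves the curves to Qd = 1139 - 5P and Qs = 4P - 114.
Setting them equal: 1139 - 5P = 4P - 114 → 1253 = 9P, so P = 1253/9 ≈ 139.2222 and Q = 3986/9 ≈ 442.8889.
ΔQ = 442.8889 − 464 = -21.11.

-21.11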